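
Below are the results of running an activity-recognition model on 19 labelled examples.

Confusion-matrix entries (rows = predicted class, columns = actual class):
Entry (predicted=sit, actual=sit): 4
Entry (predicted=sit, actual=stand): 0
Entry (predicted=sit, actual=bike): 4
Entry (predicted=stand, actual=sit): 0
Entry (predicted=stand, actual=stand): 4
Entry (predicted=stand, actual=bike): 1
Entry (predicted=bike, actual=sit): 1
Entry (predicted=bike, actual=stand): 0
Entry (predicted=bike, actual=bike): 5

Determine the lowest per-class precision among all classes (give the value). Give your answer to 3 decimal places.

Per-class precision (TP/(TP+FP)):
  sit: TP=4, FP=0+4=4 → 4/8 = 0.5000
  stand: TP=4, FP=0+1=1 → 4/5 = 0.8000
  bike: TP=5, FP=1+0=1 → 5/6 = 0.8333
Lowest is class 'sit' with precision = 0.500.

0.500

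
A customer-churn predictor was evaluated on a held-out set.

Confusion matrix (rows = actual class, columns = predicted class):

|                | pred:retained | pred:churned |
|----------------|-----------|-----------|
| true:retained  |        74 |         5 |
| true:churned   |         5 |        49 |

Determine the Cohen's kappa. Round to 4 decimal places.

0.8441

Observed agreement pₒ = trace/N = 123/133 = 0.92481
Expected agreement pₑ = Σ (rowᵢ·colᵢ)/N² = (79·79 + 54·54)/133² = 0.51767
κ = (pₒ − pₑ)/(1 − pₑ) = (0.92481 − 0.51767)/(1 − 0.51767) = 0.8441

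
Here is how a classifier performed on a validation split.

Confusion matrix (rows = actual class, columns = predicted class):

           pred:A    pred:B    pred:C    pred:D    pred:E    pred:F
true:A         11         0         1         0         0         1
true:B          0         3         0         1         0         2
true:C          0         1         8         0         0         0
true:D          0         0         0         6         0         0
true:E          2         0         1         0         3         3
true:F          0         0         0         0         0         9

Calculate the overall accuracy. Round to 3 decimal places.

Accuracy = trace / total = (11+3+8+6+3+9=40) / 52 = 40/52 = 0.769

0.769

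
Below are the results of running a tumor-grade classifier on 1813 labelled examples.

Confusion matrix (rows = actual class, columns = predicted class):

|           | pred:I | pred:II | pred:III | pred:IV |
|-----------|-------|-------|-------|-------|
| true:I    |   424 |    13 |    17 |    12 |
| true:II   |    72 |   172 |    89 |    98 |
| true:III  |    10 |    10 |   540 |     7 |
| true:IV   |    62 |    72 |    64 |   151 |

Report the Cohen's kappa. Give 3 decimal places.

0.604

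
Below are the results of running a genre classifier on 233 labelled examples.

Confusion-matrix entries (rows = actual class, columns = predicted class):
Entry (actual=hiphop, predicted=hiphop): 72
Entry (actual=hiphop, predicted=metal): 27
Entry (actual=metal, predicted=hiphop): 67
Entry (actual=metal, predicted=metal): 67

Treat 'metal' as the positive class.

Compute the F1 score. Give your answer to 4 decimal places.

0.5877

Precision = TP/(TP+FP) = 67/94 = 0.7128
Recall = TP/(TP+FN) = 67/134 = 0.5000
F1 = 2·TP/(2·TP+FP+FN) = 134/228 = 0.5877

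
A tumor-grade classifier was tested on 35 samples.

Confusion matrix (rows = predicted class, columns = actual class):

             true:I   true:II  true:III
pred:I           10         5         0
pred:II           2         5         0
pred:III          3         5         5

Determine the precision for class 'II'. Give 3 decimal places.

Treat 'II' as positive and all other classes as negative.
precision = TP/(TP+FP).
II: TP=5, FP=2+0=2 → 5/7 = 0.7143

0.714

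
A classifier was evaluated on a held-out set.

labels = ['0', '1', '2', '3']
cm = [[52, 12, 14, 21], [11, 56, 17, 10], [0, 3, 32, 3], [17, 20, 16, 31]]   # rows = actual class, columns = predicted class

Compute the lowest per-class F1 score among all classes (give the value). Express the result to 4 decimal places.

Per-class F1 score (2·TP/(2·TP+FP+FN)):
  0: TP=52, FP=11+0+17=28, FN=12+14+21=47 → 104/179 = 0.58101
  1: TP=56, FP=12+3+20=35, FN=11+17+10=38 → 112/185 = 0.60541
  2: TP=32, FP=14+17+16=47, FN=0+3+3=6 → 64/117 = 0.54701
  3: TP=31, FP=21+10+3=34, FN=17+20+16=53 → 62/149 = 0.41611
Lowest is class '3' with F1 score = 0.4161.

0.4161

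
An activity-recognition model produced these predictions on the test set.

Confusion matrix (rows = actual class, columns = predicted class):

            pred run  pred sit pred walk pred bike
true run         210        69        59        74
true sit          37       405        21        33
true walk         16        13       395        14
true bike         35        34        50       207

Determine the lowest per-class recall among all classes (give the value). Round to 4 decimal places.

Per-class recall (TP/(TP+FN)):
  run: TP=210, FN=69+59+74=202 → 210/412 = 0.50971
  sit: TP=405, FN=37+21+33=91 → 405/496 = 0.81653
  walk: TP=395, FN=16+13+14=43 → 395/438 = 0.90183
  bike: TP=207, FN=35+34+50=119 → 207/326 = 0.63497
Lowest is class 'run' with recall = 0.5097.

0.5097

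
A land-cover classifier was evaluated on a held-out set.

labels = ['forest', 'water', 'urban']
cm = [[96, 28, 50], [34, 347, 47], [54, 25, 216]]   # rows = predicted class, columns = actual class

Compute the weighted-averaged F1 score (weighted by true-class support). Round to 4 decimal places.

Per-class F1 score (2·TP/(2·TP+FP+FN)):
  forest: TP=96, FP=28+50=78, FN=34+54=88 → 192/358 = 0.53631
  water: TP=347, FP=34+47=81, FN=28+25=53 → 694/828 = 0.83816
  urban: TP=216, FP=54+25=79, FN=50+47=97 → 432/608 = 0.71053
Weighted-F1 score = Σ (supportᵢ/N)·F1 scoreᵢ with N=897: (184/897)·0.53631 + (400/897)·0.83816 + (313/897)·0.71053 = 0.7317

0.7317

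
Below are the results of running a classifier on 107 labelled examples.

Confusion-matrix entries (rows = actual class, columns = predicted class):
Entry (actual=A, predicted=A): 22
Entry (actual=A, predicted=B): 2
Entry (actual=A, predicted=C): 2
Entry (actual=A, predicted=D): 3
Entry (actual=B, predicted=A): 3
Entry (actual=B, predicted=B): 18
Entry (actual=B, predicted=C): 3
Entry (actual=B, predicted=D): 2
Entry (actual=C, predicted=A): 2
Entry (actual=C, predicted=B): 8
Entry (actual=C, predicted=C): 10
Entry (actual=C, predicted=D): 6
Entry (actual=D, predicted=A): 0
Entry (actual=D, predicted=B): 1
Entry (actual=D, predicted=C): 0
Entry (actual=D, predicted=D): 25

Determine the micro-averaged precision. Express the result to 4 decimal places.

Micro-averaging pools counts across classes: ΣTP=75, ΣFP=32, ΣFN=32.
Micro-precision = TP/(TP+FP) on pooled counts = 0.7009 (equals overall accuracy in single-label multiclass).

0.7009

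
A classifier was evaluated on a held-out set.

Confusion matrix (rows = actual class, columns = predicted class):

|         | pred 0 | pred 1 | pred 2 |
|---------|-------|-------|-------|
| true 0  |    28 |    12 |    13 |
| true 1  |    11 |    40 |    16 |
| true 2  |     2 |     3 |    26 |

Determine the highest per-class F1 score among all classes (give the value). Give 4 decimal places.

Per-class F1 score (2·TP/(2·TP+FP+FN)):
  0: TP=28, FP=11+2=13, FN=12+13=25 → 56/94 = 0.59574
  1: TP=40, FP=12+3=15, FN=11+16=27 → 80/122 = 0.65574
  2: TP=26, FP=13+16=29, FN=2+3=5 → 52/86 = 0.60465
Highest is class '1' with F1 score = 0.6557.

0.6557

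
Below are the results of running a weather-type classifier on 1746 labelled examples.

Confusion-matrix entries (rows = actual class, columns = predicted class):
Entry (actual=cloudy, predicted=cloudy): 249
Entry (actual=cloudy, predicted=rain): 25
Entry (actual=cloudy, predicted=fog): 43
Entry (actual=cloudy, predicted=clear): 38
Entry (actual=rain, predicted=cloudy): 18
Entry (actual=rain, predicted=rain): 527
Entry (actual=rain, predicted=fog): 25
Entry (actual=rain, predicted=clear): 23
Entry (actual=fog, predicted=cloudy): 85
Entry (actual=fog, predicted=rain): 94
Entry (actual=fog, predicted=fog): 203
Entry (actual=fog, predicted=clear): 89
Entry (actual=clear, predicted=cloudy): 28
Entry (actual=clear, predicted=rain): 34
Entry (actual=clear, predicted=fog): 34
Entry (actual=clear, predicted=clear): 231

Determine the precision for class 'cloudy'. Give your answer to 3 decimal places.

0.655

One-vs-rest for 'cloudy': TP = diagonal; FP = other classes predicted 'cloudy'; FN = 'cloudy' predicted as other.
precision = TP/(TP+FP).
cloudy: TP=249, FP=18+85+28=131 → 249/380 = 0.6553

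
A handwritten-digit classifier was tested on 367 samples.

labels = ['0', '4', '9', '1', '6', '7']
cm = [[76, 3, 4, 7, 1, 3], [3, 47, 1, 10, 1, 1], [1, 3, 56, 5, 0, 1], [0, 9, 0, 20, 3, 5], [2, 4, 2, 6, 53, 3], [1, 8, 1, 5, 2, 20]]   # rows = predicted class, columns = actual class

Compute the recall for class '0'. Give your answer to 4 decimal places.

Treat '0' as positive and all other classes as negative.
recall = TP/(TP+FN).
0: TP=76, FN=3+1+0+2+1=7 → 76/83 = 0.91566

0.9157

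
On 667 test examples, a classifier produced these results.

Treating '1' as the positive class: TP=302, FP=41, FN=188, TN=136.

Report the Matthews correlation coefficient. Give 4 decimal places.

0.3398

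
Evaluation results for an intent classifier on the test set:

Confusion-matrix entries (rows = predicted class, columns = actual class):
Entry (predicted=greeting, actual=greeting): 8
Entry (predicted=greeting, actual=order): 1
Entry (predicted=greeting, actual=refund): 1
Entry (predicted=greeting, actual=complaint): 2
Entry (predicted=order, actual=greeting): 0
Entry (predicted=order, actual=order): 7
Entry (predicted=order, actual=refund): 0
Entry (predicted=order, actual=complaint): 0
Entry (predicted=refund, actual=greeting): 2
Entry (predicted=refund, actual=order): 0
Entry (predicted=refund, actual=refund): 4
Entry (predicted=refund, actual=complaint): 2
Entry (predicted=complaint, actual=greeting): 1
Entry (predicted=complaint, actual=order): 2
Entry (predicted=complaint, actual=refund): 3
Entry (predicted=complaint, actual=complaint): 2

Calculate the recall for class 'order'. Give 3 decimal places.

recall = TP/(TP+FN).
order: TP=7, FN=1+0+2=3 → 7/10 = 0.7000

0.700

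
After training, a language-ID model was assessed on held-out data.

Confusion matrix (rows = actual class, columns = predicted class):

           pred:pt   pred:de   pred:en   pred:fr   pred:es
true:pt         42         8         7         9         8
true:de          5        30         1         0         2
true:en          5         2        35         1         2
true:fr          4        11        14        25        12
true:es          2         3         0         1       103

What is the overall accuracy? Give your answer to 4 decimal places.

0.7078

Accuracy = trace / total = (42+30+35+25+103=235) / 332 = 235/332 = 0.7078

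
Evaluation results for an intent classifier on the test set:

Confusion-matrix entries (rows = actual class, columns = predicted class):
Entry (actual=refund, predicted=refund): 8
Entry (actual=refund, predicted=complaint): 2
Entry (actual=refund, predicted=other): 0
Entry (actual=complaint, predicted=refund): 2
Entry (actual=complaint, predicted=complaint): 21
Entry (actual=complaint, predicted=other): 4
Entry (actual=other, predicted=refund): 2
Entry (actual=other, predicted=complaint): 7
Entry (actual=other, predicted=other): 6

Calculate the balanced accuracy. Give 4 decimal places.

0.6593

Balanced accuracy = mean of per-class recall.
  refund: recall = 8/10 = 0.80000
  complaint: recall = 21/27 = 0.77778
  other: recall = 6/15 = 0.40000
Mean = (0.80000 + 0.77778 + 0.40000) / 3 = 0.6593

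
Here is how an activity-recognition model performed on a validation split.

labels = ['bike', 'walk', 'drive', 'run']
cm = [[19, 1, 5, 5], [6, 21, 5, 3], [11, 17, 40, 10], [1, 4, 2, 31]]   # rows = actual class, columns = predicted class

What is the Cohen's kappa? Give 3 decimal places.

Observed agreement pₒ = trace/N = 111/181 = 0.6133
Expected agreement pₑ = Σ (rowᵢ·colᵢ)/N² = (30·37 + 35·43 + 78·52 + 38·49)/181² = 0.2605
κ = (pₒ − pₑ)/(1 − pₑ) = (0.6133 − 0.2605)/(1 − 0.2605) = 0.477

0.477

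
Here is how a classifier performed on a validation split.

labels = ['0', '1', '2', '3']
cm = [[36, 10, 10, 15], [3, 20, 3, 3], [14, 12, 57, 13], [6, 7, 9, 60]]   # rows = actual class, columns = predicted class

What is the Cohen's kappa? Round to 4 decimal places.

Observed agreement pₒ = trace/N = 173/278 = 0.62230
Expected agreement pₑ = Σ (rowᵢ·colᵢ)/N² = (71·59 + 29·49 + 96·79 + 82·91)/278² = 0.26727
κ = (pₒ − pₑ)/(1 − pₑ) = (0.62230 − 0.26727)/(1 − 0.26727) = 0.4845

0.4845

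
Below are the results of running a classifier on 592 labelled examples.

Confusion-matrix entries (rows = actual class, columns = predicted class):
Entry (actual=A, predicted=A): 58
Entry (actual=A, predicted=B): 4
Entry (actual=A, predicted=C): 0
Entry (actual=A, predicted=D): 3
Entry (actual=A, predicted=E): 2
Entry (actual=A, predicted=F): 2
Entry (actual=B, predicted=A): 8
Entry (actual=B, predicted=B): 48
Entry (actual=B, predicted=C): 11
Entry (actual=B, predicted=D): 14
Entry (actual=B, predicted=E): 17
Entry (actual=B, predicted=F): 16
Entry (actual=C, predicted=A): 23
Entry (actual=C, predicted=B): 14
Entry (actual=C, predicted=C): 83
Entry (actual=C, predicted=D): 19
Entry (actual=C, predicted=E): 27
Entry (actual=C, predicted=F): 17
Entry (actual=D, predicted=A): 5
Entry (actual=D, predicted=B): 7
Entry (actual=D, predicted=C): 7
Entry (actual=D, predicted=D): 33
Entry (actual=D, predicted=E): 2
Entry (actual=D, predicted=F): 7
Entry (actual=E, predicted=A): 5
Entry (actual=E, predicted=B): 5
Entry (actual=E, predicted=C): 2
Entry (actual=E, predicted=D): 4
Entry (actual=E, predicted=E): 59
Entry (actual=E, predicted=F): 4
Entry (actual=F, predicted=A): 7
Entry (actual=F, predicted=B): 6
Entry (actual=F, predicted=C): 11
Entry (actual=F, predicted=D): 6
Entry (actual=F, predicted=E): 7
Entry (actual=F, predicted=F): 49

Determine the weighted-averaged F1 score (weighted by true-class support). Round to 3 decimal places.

0.552

Per-class F1 score (2·TP/(2·TP+FP+FN)):
  A: TP=58, FP=8+23+5+5+7=48, FN=4+0+3+2+2=11 → 116/175 = 0.6629
  B: TP=48, FP=4+14+7+5+6=36, FN=8+11+14+17+16=66 → 96/198 = 0.4848
  C: TP=83, FP=0+11+7+2+11=31, FN=23+14+19+27+17=100 → 166/297 = 0.5589
  D: TP=33, FP=3+14+19+4+6=46, FN=5+7+7+2+7=28 → 66/140 = 0.4714
  E: TP=59, FP=2+17+27+2+7=55, FN=5+5+2+4+4=20 → 118/193 = 0.6114
  F: TP=49, FP=2+16+17+7+4=46, FN=7+6+11+6+7=37 → 98/181 = 0.5414
Weighted-F1 score = Σ (supportᵢ/N)·F1 scoreᵢ with N=592: (69/592)·0.6629 + (114/592)·0.4848 + (183/592)·0.5589 + (61/592)·0.4714 + (79/592)·0.6114 + (86/592)·0.5414 = 0.552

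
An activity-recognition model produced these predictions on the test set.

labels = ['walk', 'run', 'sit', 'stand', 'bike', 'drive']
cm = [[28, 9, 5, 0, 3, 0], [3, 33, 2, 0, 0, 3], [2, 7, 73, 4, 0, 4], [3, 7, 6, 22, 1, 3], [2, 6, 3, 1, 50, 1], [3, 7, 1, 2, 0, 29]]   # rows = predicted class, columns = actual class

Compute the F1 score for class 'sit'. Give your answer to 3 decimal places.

0.811

F1 score = 2·TP/(2·TP+FP+FN).
sit: TP=73, FP=2+7+4+0+4=17, FN=5+2+6+3+1=17 → 146/180 = 0.8111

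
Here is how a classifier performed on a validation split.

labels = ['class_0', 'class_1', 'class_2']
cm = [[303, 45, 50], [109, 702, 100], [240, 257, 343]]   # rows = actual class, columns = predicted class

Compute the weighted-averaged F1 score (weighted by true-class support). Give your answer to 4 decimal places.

0.6188

Per-class F1 score (2·TP/(2·TP+FP+FN)):
  class_0: TP=303, FP=109+240=349, FN=45+50=95 → 606/1050 = 0.57714
  class_1: TP=702, FP=45+257=302, FN=109+100=209 → 1404/1915 = 0.73316
  class_2: TP=343, FP=50+100=150, FN=240+257=497 → 686/1333 = 0.51463
Weighted-F1 score = Σ (supportᵢ/N)·F1 scoreᵢ with N=2149: (398/2149)·0.57714 + (911/2149)·0.73316 + (840/2149)·0.51463 = 0.6188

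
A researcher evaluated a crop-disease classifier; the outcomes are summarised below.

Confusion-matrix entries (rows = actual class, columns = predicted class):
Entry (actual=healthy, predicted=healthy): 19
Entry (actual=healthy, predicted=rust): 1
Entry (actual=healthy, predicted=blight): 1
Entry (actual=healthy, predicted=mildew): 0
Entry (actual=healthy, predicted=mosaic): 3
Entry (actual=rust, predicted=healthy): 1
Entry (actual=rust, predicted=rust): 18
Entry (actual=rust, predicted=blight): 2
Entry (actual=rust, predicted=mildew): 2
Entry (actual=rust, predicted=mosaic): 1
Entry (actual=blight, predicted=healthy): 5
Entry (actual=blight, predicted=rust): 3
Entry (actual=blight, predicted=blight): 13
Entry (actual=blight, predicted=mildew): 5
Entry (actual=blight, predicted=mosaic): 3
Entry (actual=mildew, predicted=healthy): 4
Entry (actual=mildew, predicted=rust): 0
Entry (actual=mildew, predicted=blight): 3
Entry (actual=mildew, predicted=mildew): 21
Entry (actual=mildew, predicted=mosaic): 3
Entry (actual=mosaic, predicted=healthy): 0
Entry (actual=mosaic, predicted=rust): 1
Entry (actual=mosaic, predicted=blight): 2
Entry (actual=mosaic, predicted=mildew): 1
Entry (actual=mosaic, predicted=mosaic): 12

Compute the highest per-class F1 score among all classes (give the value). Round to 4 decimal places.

0.7660

Per-class F1 score (2·TP/(2·TP+FP+FN)):
  healthy: TP=19, FP=1+5+4+0=10, FN=1+1+0+3=5 → 38/53 = 0.71698
  rust: TP=18, FP=1+3+0+1=5, FN=1+2+2+1=6 → 36/47 = 0.76596
  blight: TP=13, FP=1+2+3+2=8, FN=5+3+5+3=16 → 26/50 = 0.52000
  mildew: TP=21, FP=0+2+5+1=8, FN=4+0+3+3=10 → 42/60 = 0.70000
  mosaic: TP=12, FP=3+1+3+3=10, FN=0+1+2+1=4 → 24/38 = 0.63158
Highest is class 'rust' with F1 score = 0.7660.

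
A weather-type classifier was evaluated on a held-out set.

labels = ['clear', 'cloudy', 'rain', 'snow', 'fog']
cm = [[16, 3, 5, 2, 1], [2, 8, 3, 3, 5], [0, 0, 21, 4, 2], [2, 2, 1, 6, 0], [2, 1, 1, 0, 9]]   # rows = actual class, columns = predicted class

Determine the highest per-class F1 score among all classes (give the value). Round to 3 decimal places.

Per-class F1 score (2·TP/(2·TP+FP+FN)):
  clear: TP=16, FP=2+0+2+2=6, FN=3+5+2+1=11 → 32/49 = 0.6531
  cloudy: TP=8, FP=3+0+2+1=6, FN=2+3+3+5=13 → 16/35 = 0.4571
  rain: TP=21, FP=5+3+1+1=10, FN=0+0+4+2=6 → 42/58 = 0.7241
  snow: TP=6, FP=2+3+4+0=9, FN=2+2+1+0=5 → 12/26 = 0.4615
  fog: TP=9, FP=1+5+2+0=8, FN=2+1+1+0=4 → 18/30 = 0.6000
Highest is class 'rain' with F1 score = 0.724.

0.724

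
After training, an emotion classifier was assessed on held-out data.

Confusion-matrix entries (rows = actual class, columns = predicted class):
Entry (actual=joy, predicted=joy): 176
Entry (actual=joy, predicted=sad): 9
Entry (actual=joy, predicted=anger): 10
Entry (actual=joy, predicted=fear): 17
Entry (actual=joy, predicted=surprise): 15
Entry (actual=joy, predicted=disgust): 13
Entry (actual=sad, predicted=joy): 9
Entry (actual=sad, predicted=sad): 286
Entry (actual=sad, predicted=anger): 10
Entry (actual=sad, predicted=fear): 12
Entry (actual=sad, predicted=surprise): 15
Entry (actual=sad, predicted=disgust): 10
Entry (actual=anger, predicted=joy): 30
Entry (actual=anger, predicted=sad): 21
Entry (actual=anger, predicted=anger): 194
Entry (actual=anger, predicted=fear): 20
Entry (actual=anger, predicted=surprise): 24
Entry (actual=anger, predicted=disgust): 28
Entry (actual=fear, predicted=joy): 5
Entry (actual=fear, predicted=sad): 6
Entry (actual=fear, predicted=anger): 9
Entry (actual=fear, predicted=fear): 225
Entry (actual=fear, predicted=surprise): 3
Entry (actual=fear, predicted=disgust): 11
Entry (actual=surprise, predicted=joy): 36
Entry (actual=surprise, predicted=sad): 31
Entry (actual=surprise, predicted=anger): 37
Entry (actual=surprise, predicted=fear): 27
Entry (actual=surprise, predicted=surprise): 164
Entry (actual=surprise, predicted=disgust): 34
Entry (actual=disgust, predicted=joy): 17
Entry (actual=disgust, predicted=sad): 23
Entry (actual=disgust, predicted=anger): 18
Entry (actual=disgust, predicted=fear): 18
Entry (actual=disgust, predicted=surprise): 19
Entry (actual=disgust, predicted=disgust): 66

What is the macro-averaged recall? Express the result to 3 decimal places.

0.660

Per-class recall (TP/(TP+FN)):
  joy: TP=176, FN=9+10+17+15+13=64 → 176/240 = 0.7333
  sad: TP=286, FN=9+10+12+15+10=56 → 286/342 = 0.8363
  anger: TP=194, FN=30+21+20+24+28=123 → 194/317 = 0.6120
  fear: TP=225, FN=5+6+9+3+11=34 → 225/259 = 0.8687
  surprise: TP=164, FN=36+31+37+27+34=165 → 164/329 = 0.4985
  disgust: TP=66, FN=17+23+18+18+19=95 → 66/161 = 0.4099
Macro-recall = mean = (0.7333 + 0.8363 + 0.6120 + 0.8687 + 0.4985 + 0.4099) / 6 = 0.660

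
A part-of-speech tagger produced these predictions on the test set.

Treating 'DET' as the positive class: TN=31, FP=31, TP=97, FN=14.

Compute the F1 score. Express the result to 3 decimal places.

Precision = TP/(TP+FP) = 97/128 = 0.7578
Recall = TP/(TP+FN) = 97/111 = 0.8739
F1 = 2·TP/(2·TP+FP+FN) = 194/239 = 0.812

0.812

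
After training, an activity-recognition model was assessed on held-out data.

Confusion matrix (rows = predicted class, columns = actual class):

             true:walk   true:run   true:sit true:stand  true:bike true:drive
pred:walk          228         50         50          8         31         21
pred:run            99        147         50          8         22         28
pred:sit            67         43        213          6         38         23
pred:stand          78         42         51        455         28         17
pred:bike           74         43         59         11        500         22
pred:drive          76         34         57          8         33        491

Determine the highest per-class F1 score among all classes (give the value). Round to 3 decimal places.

0.780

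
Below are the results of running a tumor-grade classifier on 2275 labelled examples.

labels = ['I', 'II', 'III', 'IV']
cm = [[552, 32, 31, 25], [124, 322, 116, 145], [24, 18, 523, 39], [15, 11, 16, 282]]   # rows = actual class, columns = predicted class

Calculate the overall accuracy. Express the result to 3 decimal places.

0.738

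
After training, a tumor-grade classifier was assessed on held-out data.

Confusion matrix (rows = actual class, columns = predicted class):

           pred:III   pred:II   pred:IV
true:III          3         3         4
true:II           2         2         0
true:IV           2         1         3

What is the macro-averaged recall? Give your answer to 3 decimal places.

0.433

Per-class recall (TP/(TP+FN)):
  III: TP=3, FN=3+4=7 → 3/10 = 0.3000
  II: TP=2, FN=2+0=2 → 2/4 = 0.5000
  IV: TP=3, FN=2+1=3 → 3/6 = 0.5000
Macro-recall = mean = (0.3000 + 0.5000 + 0.5000) / 3 = 0.433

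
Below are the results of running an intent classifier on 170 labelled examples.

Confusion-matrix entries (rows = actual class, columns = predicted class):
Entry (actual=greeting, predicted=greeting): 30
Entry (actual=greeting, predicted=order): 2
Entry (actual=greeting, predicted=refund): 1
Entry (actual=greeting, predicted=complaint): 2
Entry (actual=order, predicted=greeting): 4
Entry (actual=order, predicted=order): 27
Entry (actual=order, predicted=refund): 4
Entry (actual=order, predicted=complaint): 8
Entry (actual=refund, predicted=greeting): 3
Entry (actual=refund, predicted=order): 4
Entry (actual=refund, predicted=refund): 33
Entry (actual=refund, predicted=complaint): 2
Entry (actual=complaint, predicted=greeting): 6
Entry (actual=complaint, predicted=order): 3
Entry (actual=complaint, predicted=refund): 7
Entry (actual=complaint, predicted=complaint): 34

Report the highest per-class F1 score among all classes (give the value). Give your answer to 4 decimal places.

Per-class F1 score (2·TP/(2·TP+FP+FN)):
  greeting: TP=30, FP=4+3+6=13, FN=2+1+2=5 → 60/78 = 0.76923
  order: TP=27, FP=2+4+3=9, FN=4+4+8=16 → 54/79 = 0.68354
  refund: TP=33, FP=1+4+7=12, FN=3+4+2=9 → 66/87 = 0.75862
  complaint: TP=34, FP=2+8+2=12, FN=6+3+7=16 → 68/96 = 0.70833
Highest is class 'greeting' with F1 score = 0.7692.

0.7692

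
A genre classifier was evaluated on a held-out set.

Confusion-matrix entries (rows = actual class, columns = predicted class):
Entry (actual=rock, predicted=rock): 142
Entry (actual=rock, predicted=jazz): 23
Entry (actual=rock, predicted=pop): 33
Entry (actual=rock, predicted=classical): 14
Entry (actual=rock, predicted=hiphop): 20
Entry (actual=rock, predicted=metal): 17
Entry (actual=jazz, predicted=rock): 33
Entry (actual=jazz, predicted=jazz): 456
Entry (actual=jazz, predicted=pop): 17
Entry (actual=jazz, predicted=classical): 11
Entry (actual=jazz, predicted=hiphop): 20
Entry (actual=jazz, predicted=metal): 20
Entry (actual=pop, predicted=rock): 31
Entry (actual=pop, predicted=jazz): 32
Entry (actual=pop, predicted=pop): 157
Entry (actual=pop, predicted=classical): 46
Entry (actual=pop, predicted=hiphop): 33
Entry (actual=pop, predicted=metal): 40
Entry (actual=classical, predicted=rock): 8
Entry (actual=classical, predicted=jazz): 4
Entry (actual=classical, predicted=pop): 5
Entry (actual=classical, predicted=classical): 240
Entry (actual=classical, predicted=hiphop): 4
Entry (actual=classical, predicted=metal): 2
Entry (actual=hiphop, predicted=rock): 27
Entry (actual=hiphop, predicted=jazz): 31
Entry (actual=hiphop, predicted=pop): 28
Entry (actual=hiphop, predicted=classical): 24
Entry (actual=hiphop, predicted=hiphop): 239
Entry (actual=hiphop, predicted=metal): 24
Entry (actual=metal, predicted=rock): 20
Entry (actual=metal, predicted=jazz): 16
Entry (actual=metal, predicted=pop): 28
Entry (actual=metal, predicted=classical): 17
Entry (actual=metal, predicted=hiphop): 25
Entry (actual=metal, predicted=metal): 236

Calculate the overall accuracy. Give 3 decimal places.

0.692

Accuracy = trace / total = (142+456+157+240+239+236=1470) / 2123 = 1470/2123 = 0.692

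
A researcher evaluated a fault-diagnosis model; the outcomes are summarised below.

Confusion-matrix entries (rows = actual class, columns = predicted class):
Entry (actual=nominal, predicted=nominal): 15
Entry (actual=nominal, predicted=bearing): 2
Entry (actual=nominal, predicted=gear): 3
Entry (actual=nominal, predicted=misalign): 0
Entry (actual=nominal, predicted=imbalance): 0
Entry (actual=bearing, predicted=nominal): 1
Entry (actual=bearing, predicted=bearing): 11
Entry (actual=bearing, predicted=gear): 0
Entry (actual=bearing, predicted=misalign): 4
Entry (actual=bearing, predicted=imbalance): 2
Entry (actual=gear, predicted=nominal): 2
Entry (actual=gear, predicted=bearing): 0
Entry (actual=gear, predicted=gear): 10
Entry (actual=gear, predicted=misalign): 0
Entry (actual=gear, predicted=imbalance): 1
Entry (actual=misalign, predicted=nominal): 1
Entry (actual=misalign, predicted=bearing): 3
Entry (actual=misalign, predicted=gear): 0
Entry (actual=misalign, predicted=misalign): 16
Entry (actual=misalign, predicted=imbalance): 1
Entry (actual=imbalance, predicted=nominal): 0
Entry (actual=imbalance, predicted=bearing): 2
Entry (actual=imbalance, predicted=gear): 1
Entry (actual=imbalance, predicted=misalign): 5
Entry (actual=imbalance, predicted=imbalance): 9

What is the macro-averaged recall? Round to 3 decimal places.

0.684

Per-class recall (TP/(TP+FN)):
  nominal: TP=15, FN=2+3+0+0=5 → 15/20 = 0.7500
  bearing: TP=11, FN=1+0+4+2=7 → 11/18 = 0.6111
  gear: TP=10, FN=2+0+0+1=3 → 10/13 = 0.7692
  misalign: TP=16, FN=1+3+0+1=5 → 16/21 = 0.7619
  imbalance: TP=9, FN=0+2+1+5=8 → 9/17 = 0.5294
Macro-recall = mean = (0.7500 + 0.6111 + 0.7692 + 0.7619 + 0.5294) / 5 = 0.684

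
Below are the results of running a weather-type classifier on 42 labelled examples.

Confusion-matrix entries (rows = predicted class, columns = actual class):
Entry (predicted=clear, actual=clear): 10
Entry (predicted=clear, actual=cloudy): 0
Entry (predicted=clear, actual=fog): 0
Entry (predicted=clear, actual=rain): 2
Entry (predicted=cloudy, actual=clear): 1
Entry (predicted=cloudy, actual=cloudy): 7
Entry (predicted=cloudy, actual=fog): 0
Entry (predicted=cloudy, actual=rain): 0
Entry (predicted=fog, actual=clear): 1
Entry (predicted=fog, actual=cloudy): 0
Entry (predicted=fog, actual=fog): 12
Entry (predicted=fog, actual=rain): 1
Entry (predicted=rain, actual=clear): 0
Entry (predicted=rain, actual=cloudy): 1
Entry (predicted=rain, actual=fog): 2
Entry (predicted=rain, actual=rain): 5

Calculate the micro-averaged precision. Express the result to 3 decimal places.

0.810

Micro-averaging pools counts across classes: ΣTP=34, ΣFP=8, ΣFN=8.
Micro-precision = TP/(TP+FP) on pooled counts = 0.810 (equals overall accuracy in single-label multiclass).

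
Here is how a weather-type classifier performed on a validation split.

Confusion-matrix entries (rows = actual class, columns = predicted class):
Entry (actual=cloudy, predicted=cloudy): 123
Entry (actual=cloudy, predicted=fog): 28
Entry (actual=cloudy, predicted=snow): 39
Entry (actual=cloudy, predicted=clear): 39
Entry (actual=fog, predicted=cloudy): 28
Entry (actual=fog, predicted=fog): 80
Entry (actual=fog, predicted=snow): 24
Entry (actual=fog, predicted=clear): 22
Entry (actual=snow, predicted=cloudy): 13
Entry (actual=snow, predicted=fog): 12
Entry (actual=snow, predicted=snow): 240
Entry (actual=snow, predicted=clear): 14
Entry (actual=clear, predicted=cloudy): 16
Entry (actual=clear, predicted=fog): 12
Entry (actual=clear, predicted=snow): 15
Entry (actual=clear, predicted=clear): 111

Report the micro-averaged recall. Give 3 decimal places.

0.679

Micro-averaging pools counts across classes: ΣTP=554, ΣFP=262, ΣFN=262.
Micro-recall = TP/(TP+FN) on pooled counts = 0.679 (equals overall accuracy in single-label multiclass).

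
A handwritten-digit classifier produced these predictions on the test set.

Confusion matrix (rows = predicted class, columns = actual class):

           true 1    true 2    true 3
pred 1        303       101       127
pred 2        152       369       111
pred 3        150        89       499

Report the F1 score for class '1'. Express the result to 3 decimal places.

0.533

Take TP from the diagonal, FP from the rest of the '1' prediction marginal, FN from the rest of the '1' actual marginal.
F1 score = 2·TP/(2·TP+FP+FN).
1: TP=303, FP=101+127=228, FN=152+150=302 → 606/1136 = 0.5335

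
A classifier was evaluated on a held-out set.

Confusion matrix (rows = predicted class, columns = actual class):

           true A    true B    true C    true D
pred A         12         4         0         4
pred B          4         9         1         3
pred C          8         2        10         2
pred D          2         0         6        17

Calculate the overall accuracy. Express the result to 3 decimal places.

0.571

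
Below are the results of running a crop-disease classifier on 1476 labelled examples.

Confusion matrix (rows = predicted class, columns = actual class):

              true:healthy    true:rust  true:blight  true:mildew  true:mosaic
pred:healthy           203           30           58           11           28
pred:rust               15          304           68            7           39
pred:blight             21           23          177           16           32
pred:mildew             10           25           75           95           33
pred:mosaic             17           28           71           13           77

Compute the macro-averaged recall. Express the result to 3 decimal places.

Per-class recall (TP/(TP+FN)):
  healthy: TP=203, FN=15+21+10+17=63 → 203/266 = 0.7632
  rust: TP=304, FN=30+23+25+28=106 → 304/410 = 0.7415
  blight: TP=177, FN=58+68+75+71=272 → 177/449 = 0.3942
  mildew: TP=95, FN=11+7+16+13=47 → 95/142 = 0.6690
  mosaic: TP=77, FN=28+39+32+33=132 → 77/209 = 0.3684
Macro-recall = mean = (0.7632 + 0.7415 + 0.3942 + 0.6690 + 0.3684) / 5 = 0.587

0.587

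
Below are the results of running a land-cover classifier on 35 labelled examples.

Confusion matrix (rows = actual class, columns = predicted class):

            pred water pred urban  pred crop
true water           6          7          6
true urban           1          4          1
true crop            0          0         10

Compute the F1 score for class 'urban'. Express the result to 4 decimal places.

Treat 'urban' as positive and all other classes as negative.
F1 score = 2·TP/(2·TP+FP+FN).
urban: TP=4, FP=7+0=7, FN=1+1=2 → 8/17 = 0.47059

0.4706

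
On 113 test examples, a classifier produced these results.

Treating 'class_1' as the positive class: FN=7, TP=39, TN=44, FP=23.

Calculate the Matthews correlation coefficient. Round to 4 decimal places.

MCC = (TP·TN − FP·FN) / √((TP+FP)(TP+FN)(TN+FP)(TN+FN))
Numerator = 39·44 − 23·7 = 1555
Denominator = √(62·46·67·51) = √9745284 = 3121.7437
MCC = 1555 / 3121.7437 = 0.4981

0.4981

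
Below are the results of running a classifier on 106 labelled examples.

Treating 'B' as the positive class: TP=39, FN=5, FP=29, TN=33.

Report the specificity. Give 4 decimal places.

Specificity = TN/(TN+FP) = 33/(33+29) = 0.5323

0.5323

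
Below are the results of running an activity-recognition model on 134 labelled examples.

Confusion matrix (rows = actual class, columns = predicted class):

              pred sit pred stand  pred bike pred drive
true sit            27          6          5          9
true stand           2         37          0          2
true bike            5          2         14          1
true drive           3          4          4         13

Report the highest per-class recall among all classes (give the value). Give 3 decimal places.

Per-class recall (TP/(TP+FN)):
  sit: TP=27, FN=6+5+9=20 → 27/47 = 0.5745
  stand: TP=37, FN=2+0+2=4 → 37/41 = 0.9024
  bike: TP=14, FN=5+2+1=8 → 14/22 = 0.6364
  drive: TP=13, FN=3+4+4=11 → 13/24 = 0.5417
Highest is class 'stand' with recall = 0.902.

0.902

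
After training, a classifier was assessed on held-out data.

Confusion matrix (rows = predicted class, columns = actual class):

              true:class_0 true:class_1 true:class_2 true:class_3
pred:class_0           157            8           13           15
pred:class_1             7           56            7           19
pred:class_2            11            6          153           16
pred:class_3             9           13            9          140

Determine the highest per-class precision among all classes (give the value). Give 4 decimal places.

Per-class precision (TP/(TP+FP)):
  class_0: TP=157, FP=8+13+15=36 → 157/193 = 0.81347
  class_1: TP=56, FP=7+7+19=33 → 56/89 = 0.62921
  class_2: TP=153, FP=11+6+16=33 → 153/186 = 0.82258
  class_3: TP=140, FP=9+13+9=31 → 140/171 = 0.81871
Highest is class 'class_2' with precision = 0.8226.

0.8226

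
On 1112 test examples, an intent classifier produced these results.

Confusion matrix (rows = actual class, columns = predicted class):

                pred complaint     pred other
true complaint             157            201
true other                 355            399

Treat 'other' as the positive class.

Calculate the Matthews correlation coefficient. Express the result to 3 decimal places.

MCC = (TP·TN − FP·FN) / √((TP+FP)(TP+FN)(TN+FP)(TN+FN))
Numerator = 399·157 − 201·355 = -8712
Denominator = √(600·754·358·512) = √82923110400 = 287963.7310
MCC = -8712 / 287963.7310 = -0.030

-0.030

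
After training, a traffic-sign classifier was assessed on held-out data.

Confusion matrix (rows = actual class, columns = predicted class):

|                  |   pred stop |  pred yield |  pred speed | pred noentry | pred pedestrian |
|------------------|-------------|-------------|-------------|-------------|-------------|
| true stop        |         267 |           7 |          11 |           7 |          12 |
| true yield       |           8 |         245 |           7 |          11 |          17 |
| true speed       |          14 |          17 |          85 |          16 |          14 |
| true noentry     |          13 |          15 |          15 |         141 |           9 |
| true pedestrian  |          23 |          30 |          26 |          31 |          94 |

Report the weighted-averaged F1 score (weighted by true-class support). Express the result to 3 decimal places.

0.726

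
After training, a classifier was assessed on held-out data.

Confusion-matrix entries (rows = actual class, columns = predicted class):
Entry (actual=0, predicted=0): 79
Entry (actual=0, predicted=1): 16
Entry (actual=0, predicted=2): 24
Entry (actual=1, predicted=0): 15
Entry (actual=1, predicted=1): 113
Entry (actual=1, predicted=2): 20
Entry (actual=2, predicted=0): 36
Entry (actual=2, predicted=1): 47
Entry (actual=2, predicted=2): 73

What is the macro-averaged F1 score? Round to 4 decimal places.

Per-class F1 score (2·TP/(2·TP+FP+FN)):
  0: TP=79, FP=15+36=51, FN=16+24=40 → 158/249 = 0.63454
  1: TP=113, FP=16+47=63, FN=15+20=35 → 226/324 = 0.69753
  2: TP=73, FP=24+20=44, FN=36+47=83 → 146/273 = 0.53480
Macro-F1 score = mean = (0.63454 + 0.69753 + 0.53480) / 3 = 0.6223

0.6223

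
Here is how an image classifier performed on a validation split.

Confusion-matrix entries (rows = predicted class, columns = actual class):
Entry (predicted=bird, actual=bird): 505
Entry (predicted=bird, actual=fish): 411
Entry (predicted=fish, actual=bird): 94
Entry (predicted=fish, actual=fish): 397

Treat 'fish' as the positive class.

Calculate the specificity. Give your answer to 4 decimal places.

0.8431

Specificity = TN/(TN+FP) = 505/(505+94) = 0.8431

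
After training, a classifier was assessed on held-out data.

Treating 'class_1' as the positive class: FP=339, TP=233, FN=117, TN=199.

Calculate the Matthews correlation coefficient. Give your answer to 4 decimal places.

MCC = (TP·TN − FP·FN) / √((TP+FP)(TP+FN)(TN+FP)(TN+FN))
Numerator = 233·199 − 339·117 = 6704
Denominator = √(572·350·538·316) = √34035601600 = 184487.4023
MCC = 6704 / 184487.4023 = 0.0363

0.0363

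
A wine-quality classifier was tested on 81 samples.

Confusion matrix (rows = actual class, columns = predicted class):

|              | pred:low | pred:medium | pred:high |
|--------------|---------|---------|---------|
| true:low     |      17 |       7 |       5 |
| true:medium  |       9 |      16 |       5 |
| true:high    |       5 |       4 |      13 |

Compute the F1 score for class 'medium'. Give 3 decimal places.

0.561

Treat 'medium' as positive and all other classes as negative.
F1 score = 2·TP/(2·TP+FP+FN).
medium: TP=16, FP=7+4=11, FN=9+5=14 → 32/57 = 0.5614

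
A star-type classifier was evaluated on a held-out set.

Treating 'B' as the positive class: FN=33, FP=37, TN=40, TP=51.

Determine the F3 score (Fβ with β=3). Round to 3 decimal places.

0.604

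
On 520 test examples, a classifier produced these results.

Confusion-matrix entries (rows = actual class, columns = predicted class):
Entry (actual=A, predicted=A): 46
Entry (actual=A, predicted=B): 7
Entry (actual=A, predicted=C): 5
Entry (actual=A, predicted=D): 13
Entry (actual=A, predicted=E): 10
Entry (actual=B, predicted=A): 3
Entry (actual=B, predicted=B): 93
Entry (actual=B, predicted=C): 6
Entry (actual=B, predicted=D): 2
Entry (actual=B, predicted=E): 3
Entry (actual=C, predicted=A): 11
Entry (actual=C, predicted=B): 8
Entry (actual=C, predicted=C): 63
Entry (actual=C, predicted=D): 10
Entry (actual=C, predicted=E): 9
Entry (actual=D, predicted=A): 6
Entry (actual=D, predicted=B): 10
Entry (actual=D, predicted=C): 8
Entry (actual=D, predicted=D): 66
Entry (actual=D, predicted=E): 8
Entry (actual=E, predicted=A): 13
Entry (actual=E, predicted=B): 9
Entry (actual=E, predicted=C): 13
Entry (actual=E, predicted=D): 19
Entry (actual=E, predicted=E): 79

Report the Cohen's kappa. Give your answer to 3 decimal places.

0.583

Observed agreement pₒ = trace/N = 347/520 = 0.6673
Expected agreement pₑ = Σ (rowᵢ·colᵢ)/N² = (81·79 + 107·127 + 101·95 + 98·110 + 133·109)/520² = 0.2029
κ = (pₒ − pₑ)/(1 − pₑ) = (0.6673 − 0.2029)/(1 − 0.2029) = 0.583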